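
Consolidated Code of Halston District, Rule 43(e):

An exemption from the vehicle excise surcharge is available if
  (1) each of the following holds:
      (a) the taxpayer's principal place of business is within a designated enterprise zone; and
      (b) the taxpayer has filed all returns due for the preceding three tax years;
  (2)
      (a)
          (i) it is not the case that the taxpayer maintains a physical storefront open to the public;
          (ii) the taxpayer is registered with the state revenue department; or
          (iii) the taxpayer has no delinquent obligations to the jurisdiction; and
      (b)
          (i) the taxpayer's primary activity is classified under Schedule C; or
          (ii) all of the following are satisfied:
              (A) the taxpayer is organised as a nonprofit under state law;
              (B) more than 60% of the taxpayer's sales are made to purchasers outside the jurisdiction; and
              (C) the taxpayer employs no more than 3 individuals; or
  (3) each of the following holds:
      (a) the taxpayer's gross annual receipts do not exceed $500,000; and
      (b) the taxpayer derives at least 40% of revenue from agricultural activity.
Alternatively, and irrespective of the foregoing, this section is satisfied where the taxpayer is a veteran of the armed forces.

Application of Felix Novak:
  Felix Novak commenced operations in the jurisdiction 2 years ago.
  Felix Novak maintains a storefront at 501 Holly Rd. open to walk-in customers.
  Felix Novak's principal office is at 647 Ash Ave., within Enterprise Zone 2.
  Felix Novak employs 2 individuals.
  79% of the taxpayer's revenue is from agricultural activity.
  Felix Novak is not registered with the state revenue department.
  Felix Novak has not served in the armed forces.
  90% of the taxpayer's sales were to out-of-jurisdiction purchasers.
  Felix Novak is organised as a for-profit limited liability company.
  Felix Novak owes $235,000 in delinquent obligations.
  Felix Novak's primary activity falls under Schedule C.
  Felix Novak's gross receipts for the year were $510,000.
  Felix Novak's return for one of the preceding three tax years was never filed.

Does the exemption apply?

No — not exempt.

(a) in enterprise zone — holds.
(b) returns current — not met.
(1): T AND F → false.
(i) not (has storefront) — fails.
(ii) state-registered — fails.
(iii) no delinquency — not met.
(a) = F OR F OR F = false.
(i) Schedule C activity — met.
(A) nonprofit — fails.
(B) >60% out-of-jur. sales — holds.
(C) ≤ 3 employees — met.
(ii): F AND T AND T → false.
So (b) is satisfied (T OR F).
(2) = F AND T = false.
(a) receipts ≤ $500,000 — fails.
(b) ≥40% agricultural — holds.
So (3) is not satisfied (F AND T).
Overall: F OR F OR F → false.
Exception (veteran) — not satisfied.
Result: main false OR exception false → false.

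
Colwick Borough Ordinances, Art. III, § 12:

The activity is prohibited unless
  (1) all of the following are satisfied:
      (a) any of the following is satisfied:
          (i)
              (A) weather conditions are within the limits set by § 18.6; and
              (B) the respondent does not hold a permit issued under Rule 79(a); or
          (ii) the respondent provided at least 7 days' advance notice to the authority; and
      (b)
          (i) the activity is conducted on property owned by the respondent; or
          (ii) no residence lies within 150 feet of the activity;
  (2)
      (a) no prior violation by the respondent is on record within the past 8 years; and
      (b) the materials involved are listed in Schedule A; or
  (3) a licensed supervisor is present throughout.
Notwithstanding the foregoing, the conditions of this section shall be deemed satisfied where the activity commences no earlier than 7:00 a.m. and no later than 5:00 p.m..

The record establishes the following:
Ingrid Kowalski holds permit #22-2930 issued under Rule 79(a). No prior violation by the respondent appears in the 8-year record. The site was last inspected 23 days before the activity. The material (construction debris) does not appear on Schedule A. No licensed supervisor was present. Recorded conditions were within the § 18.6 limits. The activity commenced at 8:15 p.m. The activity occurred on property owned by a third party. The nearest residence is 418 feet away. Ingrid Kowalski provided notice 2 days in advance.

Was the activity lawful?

No — unlawful.

(A) weather ok — satisfied.
(B) not (holds permit) — fails.
(i) = T AND F = false.
(ii) ≥7 days' notice — fails.
(a) = F OR F = false.
(i) own property — fails.
(ii) no residence in 150 ft — met.
So (b) is satisfied (F OR T).
(1) = F AND T = false.
(a) no prior violation — holds.
(b) Schedule A material — not satisfied.
So (2) is not satisfied (T AND F).
(3) supervisor present — not met.
Overall = F OR F OR F = false.
Exception (start within hours) — not satisfied.
Result: main false OR exception false → false.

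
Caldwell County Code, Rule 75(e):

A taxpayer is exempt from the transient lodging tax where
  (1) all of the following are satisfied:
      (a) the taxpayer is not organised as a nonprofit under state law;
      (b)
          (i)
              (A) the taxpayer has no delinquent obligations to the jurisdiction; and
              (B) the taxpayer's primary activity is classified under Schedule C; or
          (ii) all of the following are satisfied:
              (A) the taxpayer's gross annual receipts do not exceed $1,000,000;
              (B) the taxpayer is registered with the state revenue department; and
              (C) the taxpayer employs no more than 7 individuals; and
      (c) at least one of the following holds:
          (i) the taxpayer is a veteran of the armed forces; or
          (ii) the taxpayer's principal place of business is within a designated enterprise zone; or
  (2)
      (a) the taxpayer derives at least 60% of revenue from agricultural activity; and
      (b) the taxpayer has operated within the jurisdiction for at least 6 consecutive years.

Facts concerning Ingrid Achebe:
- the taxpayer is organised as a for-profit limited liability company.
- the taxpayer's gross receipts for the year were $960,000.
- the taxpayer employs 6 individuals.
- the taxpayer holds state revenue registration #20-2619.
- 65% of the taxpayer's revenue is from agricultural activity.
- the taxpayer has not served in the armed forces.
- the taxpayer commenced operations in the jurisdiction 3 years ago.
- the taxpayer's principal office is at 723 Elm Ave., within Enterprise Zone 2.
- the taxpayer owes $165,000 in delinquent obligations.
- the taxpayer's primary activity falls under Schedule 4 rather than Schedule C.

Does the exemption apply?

Yes — exempt.

(a) not (nonprofit) — met.
(A) no delinquency — not satisfied.
(B) Schedule C activity — not satisfied.
(i): F AND F → false.
(A) receipts ≤ $1,000,000 — met.
(B) state-registered — holds.
(C) ≤ 7 employees — holds.
(ii) = T AND T AND T = true.
So (b) is satisfied (F OR T).
(i) veteran — not met.
(ii) in enterprise zone — holds.
(c) = F OR T = true.
(1): T AND T AND T → true.
(a) ≥60% agricultural — satisfied.
(b) ≥ 6 yrs in jurisdiction — fails.
So (2) is not satisfied (T AND F).
Overall: T OR F → true.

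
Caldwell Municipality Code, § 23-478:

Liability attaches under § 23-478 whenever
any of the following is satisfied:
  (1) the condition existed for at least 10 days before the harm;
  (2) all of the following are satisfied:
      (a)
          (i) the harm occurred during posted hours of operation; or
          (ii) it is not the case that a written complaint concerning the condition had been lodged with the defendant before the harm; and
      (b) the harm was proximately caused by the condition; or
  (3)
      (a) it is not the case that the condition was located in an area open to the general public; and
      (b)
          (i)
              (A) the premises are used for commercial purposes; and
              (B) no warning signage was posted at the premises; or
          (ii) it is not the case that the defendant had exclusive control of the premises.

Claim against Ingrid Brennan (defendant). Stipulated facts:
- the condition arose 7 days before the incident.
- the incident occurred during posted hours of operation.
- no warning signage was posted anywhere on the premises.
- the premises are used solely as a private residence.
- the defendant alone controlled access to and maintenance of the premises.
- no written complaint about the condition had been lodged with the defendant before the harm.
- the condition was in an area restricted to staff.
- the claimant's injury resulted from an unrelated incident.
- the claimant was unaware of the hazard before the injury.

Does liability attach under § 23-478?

(1) condition ≥10 days old — not met.
(i) during posted hours — met.
(ii) not (complaint lodged) — met.
(a) = T OR T = true.
(b) proximate cause — fails.
(2) = T AND F = false.
(a) not (public area) — holds.
(A) commercial use — not satisfied.
(B) no signage posted — holds.
So (i) is not satisfied (F AND T).
(ii) not (exclusive control) — not met.
(b) = F OR F = false.
So (3) is not satisfied (T AND F).
Overall: F OR F OR F → false.

No — not liable.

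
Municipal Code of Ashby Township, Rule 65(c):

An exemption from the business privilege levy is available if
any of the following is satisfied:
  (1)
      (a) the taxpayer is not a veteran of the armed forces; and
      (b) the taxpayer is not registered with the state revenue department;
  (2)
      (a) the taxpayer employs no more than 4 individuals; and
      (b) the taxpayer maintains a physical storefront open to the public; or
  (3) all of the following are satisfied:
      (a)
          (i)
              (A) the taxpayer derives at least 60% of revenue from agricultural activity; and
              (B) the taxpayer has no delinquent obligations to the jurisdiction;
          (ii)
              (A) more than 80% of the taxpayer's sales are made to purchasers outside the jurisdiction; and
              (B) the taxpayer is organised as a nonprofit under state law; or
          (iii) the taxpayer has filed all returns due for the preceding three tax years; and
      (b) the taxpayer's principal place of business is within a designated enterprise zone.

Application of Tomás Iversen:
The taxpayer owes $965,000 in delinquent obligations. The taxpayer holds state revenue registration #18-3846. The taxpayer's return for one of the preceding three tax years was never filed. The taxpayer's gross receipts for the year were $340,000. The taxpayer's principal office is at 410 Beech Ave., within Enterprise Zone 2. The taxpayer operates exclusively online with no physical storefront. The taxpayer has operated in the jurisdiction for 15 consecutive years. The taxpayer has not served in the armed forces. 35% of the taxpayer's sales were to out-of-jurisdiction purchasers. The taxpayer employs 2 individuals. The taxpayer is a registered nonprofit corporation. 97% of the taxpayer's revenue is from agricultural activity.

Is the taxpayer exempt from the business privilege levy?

(a) not (veteran) — met.
(b) not (state-registered) — not met.
So (1) is not satisfied (T AND F).
(a) ≤ 4 employees — satisfied.
(b) has storefront — not met.
(2) = T AND F = false.
(A) ≥60% agricultural — met.
(B) no delinquency — fails.
So (i) is not satisfied (T AND F).
(A) >80% out-of-jur. sales — fails.
(B) nonprofit — met.
(ii) = F AND T = false.
(iii) returns current — not satisfied.
(a) = F OR F OR F = false.
(b) in enterprise zone — satisfied.
So (3) is not satisfied (F AND T).
Overall = F OR F OR F = false.

No — not exempt.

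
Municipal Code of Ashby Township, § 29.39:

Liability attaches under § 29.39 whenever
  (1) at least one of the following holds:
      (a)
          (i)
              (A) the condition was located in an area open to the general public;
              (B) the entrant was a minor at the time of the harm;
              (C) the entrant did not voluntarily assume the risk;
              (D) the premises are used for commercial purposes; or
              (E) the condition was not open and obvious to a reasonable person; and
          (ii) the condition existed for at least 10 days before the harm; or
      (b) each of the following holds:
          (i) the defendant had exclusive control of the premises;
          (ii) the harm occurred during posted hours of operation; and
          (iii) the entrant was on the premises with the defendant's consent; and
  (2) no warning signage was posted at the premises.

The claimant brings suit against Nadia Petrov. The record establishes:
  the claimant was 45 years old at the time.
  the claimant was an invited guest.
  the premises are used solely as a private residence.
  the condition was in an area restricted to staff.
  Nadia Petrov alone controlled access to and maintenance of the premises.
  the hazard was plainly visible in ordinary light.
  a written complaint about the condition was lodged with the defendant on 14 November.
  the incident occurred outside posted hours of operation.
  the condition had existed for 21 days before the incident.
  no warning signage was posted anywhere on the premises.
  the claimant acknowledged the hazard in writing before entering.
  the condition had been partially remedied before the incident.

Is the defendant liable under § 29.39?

(A) public area — not satisfied.
(B) entrant a minor — not met.
(C) no assumed risk — fails.
(D) commercial use — fails.
(E) not open/obvious — fails.
(i) = F OR F OR F OR F OR F = false.
(ii) condition ≥10 days old — met.
So (a) is not satisfied (F AND T).
(i) exclusive control — met.
(ii) during posted hours — not satisfied.
(iii) consent to enter — holds.
(b) = T AND F AND T = false.
(1) = F OR F = false.
(2) no signage posted — satisfied.
Overall = F AND T = false.

No — not liable.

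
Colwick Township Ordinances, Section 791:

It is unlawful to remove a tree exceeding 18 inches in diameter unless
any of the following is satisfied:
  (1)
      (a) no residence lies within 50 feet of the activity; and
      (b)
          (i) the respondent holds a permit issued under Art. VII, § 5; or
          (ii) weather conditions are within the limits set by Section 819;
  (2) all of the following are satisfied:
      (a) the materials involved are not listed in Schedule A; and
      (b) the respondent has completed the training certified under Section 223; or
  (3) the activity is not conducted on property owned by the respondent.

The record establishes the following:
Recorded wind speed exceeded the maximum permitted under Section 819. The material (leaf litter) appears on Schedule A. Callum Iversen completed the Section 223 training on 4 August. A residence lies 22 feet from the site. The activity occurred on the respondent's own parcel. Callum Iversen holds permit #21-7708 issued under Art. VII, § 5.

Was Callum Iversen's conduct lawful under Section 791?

(a) no residence in 50 ft — fails.
(i) holds permit — met.
(ii) weather ok — not met.
(b): T OR F → true.
(1) = F AND T = false.
(a) not (Schedule A material) — not satisfied.
(b) training certified — satisfied.
(2) = F AND T = false.
(3) not (own property) — not met.
So Overall is not satisfied (F OR F OR F).

No — unlawful.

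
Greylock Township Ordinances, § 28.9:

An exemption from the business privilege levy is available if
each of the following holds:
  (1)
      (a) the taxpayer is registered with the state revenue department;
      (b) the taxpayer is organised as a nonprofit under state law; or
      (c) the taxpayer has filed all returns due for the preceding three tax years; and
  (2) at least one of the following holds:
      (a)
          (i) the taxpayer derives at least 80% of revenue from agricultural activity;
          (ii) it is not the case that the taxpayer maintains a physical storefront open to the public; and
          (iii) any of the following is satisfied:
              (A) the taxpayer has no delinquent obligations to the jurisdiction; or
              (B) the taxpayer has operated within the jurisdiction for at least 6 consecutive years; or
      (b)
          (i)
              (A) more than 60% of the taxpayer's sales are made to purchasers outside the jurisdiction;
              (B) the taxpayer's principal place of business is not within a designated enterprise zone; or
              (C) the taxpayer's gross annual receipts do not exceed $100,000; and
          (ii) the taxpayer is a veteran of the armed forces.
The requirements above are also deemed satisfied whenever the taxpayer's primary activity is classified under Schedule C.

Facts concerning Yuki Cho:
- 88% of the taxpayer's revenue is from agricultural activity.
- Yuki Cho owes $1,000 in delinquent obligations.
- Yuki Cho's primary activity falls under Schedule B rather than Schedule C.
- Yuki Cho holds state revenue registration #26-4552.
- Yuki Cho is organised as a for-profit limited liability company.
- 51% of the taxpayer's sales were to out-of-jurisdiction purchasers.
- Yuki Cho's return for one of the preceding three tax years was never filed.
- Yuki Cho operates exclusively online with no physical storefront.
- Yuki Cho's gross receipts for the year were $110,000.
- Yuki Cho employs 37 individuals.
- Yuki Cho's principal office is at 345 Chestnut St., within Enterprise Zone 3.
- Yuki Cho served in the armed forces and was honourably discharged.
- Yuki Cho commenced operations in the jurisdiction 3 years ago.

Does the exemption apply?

No — not exempt.

(a) state-registered — holds.
(b) nonprofit — not met.
(c) returns current — not met.
(1): T OR F OR F → true.
(i) ≥80% agricultural — met.
(ii) not (has storefront) — holds.
(A) no delinquency — fails.
(B) ≥ 6 yrs in jurisdiction — fails.
(iii) = F OR F = false.
So (a) is not satisfied (T AND T AND F).
(A) >60% out-of-jur. sales — fails.
(B) not (in enterprise zone) — not met.
(C) receipts ≤ $100,000 — not satisfied.
(i) = F OR F OR F = false.
(ii) veteran — met.
(b) = F AND T = false.
(2) = F OR F = false.
Overall: T AND F → false.
Exception (Schedule C activity) — not satisfied.
Result: main false OR exception false → false.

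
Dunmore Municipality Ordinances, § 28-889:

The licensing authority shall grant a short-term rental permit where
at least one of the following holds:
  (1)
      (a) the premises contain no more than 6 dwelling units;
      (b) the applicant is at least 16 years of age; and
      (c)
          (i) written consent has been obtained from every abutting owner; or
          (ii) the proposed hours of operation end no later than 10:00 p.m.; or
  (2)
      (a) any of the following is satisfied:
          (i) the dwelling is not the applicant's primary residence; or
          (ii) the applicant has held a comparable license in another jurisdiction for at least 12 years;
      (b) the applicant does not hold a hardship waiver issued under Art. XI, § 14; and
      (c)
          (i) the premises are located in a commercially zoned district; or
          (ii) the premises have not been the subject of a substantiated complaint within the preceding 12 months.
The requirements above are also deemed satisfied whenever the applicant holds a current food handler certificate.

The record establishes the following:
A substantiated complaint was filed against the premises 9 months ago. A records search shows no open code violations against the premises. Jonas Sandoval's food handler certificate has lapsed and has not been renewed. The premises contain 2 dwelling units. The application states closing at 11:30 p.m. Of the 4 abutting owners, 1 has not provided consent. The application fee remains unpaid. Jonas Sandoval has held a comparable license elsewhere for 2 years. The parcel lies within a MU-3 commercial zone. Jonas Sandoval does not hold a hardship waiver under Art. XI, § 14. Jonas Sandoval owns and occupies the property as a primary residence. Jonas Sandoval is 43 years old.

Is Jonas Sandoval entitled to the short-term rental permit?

No — denied.

(a) ≤ 6 units — satisfied.
(b) age ≥ 16 — met.
(i) all abutters consent — fails.
(ii) closes by 10 p.m. — not met.
(c) = F OR F = false.
(1) = T AND T AND F = false.
(i) not (primary residence) — not met.
(ii) prior license ≥ 12 yr — fails.
(a): F OR F → false.
(b) not (hardship waiver) — holds.
(i) commercially zoned — satisfied.
(ii) no complaint in 12 mo. — not satisfied.
(c): T OR F → true.
(2) = F AND T AND T = false.
So Overall is not satisfied (F OR F).
Exception (food handler cert.) — not satisfied.
Result: main false OR exception false → false.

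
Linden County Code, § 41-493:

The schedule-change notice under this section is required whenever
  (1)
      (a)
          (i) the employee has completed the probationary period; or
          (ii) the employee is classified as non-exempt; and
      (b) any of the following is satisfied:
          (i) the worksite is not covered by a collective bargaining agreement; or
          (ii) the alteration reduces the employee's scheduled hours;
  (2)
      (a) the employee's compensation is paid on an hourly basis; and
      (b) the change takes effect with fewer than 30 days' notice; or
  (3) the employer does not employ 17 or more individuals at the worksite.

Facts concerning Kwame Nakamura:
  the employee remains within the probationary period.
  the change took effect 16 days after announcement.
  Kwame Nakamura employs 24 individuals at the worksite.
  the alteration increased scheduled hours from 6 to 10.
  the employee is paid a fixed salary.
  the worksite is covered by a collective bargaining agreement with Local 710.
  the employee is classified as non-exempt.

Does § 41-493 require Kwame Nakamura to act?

(i) past probation — not satisfied.
(ii) non-exempt — met.
(a): F OR T → true.
(i) no CBA — not met.
(ii) hours reduced — not satisfied.
(b): F OR F → false.
So (1) is not satisfied (T AND F).
(a) hourly-paid — not satisfied.
(b) < 30 days' notice — met.
(2) = F AND T = false.
(3) not (≥ 17 at site) — not met.
Overall = F OR F OR F = false.

No — not required.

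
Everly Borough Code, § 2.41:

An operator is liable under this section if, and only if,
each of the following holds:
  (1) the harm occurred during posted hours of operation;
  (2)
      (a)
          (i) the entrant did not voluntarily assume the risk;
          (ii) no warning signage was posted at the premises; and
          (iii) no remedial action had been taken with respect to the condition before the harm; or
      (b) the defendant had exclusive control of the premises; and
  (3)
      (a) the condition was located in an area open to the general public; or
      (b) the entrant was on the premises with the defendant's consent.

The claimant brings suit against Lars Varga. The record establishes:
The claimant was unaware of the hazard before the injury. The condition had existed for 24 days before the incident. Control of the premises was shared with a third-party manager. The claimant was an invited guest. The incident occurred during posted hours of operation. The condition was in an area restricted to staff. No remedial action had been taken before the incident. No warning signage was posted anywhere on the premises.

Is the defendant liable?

(1) during posted hours — holds.
(i) no assumed risk — holds.
(ii) no signage posted — holds.
(iii) no remedial action — satisfied.
(a) = T AND T AND T = true.
(b) exclusive control — fails.
(2): T OR F → true.
(a) public area — not met.
(b) consent to enter — satisfied.
So (3) is satisfied (F OR T).
So Overall is satisfied (T AND T AND T).

Yes — liable.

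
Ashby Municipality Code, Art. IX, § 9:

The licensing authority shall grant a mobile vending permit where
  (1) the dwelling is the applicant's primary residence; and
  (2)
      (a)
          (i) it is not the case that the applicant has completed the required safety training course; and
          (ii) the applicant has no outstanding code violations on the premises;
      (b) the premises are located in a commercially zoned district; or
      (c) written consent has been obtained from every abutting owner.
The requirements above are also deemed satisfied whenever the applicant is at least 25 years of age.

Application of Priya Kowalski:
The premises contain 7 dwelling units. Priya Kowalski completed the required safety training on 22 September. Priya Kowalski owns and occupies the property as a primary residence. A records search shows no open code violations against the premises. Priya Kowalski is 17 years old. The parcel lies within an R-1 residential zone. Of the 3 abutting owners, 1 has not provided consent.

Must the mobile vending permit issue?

No — denied.

(1) primary residence — satisfied.
(i) not (safety training) — not satisfied.
(ii) no code violations — satisfied.
So (a) is not satisfied (F AND T).
(b) commercially zoned — not met.
(c) all abutters consent — not met.
(2) = F OR F OR F = false.
So Overall is not satisfied (T AND F).
Exception (age ≥ 25) — not satisfied.
Result: main false OR exception false → false.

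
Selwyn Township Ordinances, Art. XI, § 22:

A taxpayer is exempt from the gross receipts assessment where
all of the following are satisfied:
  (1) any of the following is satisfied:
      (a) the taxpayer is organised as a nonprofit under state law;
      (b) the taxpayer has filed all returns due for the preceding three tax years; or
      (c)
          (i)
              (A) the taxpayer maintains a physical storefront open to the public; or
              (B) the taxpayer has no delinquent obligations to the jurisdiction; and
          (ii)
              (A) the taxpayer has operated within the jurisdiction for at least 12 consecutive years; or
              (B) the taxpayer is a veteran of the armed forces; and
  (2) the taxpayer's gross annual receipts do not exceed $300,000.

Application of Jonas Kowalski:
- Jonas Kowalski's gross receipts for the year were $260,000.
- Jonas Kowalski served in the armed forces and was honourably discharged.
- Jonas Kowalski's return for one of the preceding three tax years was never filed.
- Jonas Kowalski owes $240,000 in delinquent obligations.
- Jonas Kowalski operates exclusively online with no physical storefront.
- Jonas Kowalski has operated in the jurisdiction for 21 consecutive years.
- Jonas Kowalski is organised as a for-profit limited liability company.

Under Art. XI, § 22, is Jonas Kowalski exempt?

No — not exempt.

(a) nonprofit — not satisfied.
(b) returns current — fails.
(A) has storefront — fails.
(B) no delinquency — not satisfied.
So (i) is not satisfied (F OR F).
(A) ≥ 12 yrs in jurisdiction — satisfied.
(B) veteran — met.
(ii) = T OR T = true.
So (c) is not satisfied (F AND T).
(1) = F OR F OR F = false.
(2) receipts ≤ $300,000 — holds.
Overall = F AND T = false.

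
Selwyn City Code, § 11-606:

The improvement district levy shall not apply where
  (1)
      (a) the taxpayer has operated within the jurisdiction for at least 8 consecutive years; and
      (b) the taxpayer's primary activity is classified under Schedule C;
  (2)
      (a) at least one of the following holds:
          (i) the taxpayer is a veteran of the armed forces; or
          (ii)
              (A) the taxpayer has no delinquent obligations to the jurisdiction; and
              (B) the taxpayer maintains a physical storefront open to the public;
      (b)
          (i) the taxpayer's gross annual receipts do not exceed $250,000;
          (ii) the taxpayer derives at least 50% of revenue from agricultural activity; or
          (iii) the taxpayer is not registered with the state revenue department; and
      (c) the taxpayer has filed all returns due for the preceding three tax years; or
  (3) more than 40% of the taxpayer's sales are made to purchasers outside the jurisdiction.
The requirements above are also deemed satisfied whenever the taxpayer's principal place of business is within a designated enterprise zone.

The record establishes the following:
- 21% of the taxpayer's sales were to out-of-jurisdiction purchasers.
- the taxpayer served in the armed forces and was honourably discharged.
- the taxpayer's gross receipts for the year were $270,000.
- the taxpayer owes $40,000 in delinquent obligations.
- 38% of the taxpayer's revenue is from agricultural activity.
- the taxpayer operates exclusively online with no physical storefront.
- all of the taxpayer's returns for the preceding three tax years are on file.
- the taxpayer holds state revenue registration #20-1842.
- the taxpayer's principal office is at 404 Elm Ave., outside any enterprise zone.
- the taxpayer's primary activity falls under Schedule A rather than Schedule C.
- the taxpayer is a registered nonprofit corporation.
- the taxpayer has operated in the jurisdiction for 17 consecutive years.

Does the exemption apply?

No — not exempt.

(a) ≥ 8 yrs in jurisdiction — satisfied.
(b) Schedule C activity — not met.
(1) = T AND F = false.
(i) veteran — met.
(A) no delinquency — not satisfied.
(B) has storefront — not met.
So (ii) is not satisfied (F AND F).
(a) = T OR F = true.
(i) receipts ≤ $250,000 — not met.
(ii) ≥50% agricultural — not met.
(iii) not (state-registered) — fails.
So (b) is not satisfied (F OR F OR F).
(c) returns current — holds.
(2): T AND F AND T → false.
(3) >40% out-of-jur. sales — not satisfied.
Overall = F OR F OR F = false.
Exception (in enterprise zone) — not satisfied.
Result: main false OR exception false → false.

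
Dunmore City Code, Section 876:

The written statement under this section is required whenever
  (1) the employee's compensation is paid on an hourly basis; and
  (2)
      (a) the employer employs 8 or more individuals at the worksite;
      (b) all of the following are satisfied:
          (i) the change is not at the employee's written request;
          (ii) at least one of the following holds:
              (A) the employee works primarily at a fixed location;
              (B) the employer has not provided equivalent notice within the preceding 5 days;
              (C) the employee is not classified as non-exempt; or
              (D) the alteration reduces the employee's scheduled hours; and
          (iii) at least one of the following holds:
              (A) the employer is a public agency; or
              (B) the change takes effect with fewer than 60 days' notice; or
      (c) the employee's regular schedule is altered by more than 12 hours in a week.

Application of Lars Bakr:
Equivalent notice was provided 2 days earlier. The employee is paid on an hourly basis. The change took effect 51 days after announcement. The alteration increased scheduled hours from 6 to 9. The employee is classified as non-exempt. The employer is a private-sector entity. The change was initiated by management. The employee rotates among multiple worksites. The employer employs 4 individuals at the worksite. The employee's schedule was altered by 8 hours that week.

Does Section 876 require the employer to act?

No — not required.

(1) hourly-paid — met.
(a) ≥ 8 at site — not met.
(i) not employee-requested — met.
(A) fixed location — not met.
(B) no recent notice — fails.
(C) not (non-exempt) — not met.
(D) hours reduced — fails.
(ii): F OR F OR F OR F → false.
(A) public agency — not satisfied.
(B) < 60 days' notice — satisfied.
So (iii) is satisfied (F OR T).
(b): T AND F AND T → false.
(c) schedule shift > 12h — not satisfied.
So (2) is not satisfied (F OR F OR F).
So Overall is not satisfied (T AND F).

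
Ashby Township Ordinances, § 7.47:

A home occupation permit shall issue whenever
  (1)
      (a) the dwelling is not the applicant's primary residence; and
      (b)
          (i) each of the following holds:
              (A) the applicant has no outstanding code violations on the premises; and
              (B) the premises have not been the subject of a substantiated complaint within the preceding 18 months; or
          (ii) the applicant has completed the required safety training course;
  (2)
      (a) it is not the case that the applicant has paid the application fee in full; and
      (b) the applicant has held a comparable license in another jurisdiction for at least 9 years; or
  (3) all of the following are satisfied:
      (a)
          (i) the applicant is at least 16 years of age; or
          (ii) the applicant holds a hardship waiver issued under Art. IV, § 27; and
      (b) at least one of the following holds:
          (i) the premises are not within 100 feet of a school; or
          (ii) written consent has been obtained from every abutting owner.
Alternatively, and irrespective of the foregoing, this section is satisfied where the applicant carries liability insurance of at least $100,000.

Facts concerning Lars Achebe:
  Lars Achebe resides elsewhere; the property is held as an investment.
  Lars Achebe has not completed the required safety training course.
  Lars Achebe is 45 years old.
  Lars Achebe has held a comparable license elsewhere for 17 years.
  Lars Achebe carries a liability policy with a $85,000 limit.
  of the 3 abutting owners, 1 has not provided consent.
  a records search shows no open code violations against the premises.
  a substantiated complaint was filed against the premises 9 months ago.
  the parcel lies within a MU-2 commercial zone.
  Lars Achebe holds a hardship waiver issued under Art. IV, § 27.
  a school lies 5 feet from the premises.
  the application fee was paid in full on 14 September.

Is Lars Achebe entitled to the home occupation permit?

No — denied.

(a) not (primary residence) — met.
(A) no code violations — met.
(B) no complaint in 18 mo. — not satisfied.
(i) = T AND F = false.
(ii) safety training — not met.
(b): F OR F → false.
So (1) is not satisfied (T AND F).
(a) not (fee paid) — fails.
(b) prior license ≥ 9 yr — holds.
So (2) is not satisfied (F AND T).
(i) age ≥ 16 — met.
(ii) hardship waiver — satisfied.
(a) = T OR T = true.
(i) ≥100 ft from school — not met.
(ii) all abutters consent — not met.
(b): F OR F → false.
(3): T AND F → false.
Overall = F OR F OR F = false.
Exception (insurance ≥ $100,000) — not satisfied.
Result: main false OR exception false → false.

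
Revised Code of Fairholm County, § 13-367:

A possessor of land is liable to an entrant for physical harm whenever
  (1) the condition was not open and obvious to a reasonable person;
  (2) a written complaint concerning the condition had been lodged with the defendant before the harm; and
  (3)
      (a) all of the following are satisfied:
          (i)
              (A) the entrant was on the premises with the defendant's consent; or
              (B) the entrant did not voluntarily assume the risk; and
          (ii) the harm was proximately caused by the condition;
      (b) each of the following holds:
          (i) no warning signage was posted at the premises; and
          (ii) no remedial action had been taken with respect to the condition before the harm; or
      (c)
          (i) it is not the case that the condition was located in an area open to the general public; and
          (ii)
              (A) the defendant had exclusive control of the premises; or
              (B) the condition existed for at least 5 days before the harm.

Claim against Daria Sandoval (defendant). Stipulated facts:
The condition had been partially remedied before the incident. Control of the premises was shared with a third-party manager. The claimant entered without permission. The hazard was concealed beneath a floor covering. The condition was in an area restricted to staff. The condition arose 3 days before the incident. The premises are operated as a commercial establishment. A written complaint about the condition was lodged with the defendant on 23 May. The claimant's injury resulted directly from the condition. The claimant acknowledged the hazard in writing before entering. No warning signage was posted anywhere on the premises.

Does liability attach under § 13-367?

(1) not open/obvious — satisfied.
(2) complaint lodged — met.
(A) consent to enter — fails.
(B) no assumed risk — not met.
So (i) is not satisfied (F OR F).
(ii) proximate cause — satisfied.
So (a) is not satisfied (F AND T).
(i) no signage posted — satisfied.
(ii) no remedial action — fails.
So (b) is not satisfied (T AND F).
(i) not (public area) — met.
(A) exclusive control — not met.
(B) condition ≥5 days old — not met.
So (ii) is not satisfied (F OR F).
(c) = T AND F = false.
(3) = F OR F OR F = false.
Overall = T AND T AND F = false.

No — not liable.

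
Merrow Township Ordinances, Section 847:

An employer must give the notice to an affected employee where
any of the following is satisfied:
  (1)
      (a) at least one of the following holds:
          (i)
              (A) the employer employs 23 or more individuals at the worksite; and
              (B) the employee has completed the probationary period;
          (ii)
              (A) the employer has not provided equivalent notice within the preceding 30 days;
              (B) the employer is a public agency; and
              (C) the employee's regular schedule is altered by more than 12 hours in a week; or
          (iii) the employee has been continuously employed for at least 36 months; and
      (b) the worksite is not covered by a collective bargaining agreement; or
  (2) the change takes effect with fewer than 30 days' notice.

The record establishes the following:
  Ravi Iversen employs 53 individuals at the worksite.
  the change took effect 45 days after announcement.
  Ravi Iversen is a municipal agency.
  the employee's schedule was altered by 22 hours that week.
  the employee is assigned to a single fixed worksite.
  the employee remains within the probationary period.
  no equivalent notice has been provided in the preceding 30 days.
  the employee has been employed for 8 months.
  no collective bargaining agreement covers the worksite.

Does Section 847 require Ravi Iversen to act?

(A) ≥ 23 at site — holds.
(B) past probation — fails.
(i): T AND F → false.
(A) no recent notice — holds.
(B) public agency — met.
(C) schedule shift > 12h — satisfied.
So (ii) is satisfied (T AND T AND T).
(iii) tenure ≥ 36 mo. — fails.
(a): F OR T OR F → true.
(b) no CBA — met.
(1): T AND T → true.
(2) < 30 days' notice — not met.
Overall = T OR F = true.

Yes — required.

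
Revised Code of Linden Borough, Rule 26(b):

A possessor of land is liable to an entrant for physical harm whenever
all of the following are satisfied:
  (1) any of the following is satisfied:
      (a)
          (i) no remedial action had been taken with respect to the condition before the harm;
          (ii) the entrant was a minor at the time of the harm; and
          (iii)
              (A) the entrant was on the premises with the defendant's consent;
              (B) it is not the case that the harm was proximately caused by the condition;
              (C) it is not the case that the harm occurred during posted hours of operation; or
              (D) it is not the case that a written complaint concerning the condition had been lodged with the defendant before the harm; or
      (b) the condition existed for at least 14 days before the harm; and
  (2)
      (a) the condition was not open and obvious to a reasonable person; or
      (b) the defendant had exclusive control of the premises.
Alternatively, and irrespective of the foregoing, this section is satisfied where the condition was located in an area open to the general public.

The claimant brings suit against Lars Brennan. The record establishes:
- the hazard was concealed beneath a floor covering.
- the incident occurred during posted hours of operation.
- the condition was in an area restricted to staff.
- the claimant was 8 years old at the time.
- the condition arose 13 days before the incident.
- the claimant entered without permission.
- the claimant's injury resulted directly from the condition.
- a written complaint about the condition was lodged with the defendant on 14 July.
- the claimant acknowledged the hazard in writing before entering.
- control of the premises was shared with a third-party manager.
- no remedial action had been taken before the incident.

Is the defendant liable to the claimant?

(i) no remedial action — met.
(ii) entrant a minor — holds.
(A) consent to enter — fails.
(B) not (proximate cause) — fails.
(C) not (during posted hours) — not met.
(D) not (complaint lodged) — not met.
So (iii) is not satisfied (F OR F OR F OR F).
So (a) is not satisfied (T AND T AND F).
(b) condition ≥14 days old — fails.
(1): F OR F → false.
(a) not open/obvious — met.
(b) exclusive control — not met.
So (2) is satisfied (T OR F).
Overall: F AND T → false.
Exception (public area) — not satisfied.
Result: main false OR exception false → false.

No — not liable.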